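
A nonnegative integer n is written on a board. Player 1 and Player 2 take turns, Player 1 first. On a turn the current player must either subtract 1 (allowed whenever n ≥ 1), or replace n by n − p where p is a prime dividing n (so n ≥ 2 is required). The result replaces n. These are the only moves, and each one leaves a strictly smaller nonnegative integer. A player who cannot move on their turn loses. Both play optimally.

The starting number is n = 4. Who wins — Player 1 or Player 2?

Build the W/L table. Terminal = L. A non-terminal position is W if it has a move to some L; otherwise it is L.
n=0: no move → L
n=1: reaches L-position 0 → W
n=2: reaches L-position 0 → W
n=3: reaches L-position 0 → W
n=4: only reaches 2(W), 3(W), all W → L
The starting position 4 is L: whatever Player 1 does, the opponent receives a W position.

Player 2 wins.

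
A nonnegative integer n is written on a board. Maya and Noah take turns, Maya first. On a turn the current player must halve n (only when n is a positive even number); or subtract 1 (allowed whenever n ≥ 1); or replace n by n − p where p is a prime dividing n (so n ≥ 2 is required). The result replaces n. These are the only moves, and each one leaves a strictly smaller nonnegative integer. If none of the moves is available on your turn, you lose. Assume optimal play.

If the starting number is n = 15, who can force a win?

Maya wins.

Build the W/L table. Terminal = L. A non-terminal position is W if it has a move to some L; otherwise it is L.
n=0: no move → L
n=1: W (go to 0, an L position)
n=2: W (go to 0, an L position)
n=3: W (go to 0, an L position)
n=4: L (options 2(W), 3(W) are all W)
n=5: W (go to 0, an L position)
n=6: W (go to 4, an L position)
n=7: W (go to 0, an L position)
n=8: W (go to 4, an L position)
n=9: L (options 6(W), 8(W) are all W)
n=10: W (go to 9, an L position)
n=11: W (go to 0, an L position)
n=12: W (go to 9, an L position)
n=13: W (go to 0, an L position)
n=14: L (options 7(W), 12(W), 13(W) are all W)
n=15: W (go to 14, an L position)
The starting position 15 is W: Maya should move to 14, handing over an L position.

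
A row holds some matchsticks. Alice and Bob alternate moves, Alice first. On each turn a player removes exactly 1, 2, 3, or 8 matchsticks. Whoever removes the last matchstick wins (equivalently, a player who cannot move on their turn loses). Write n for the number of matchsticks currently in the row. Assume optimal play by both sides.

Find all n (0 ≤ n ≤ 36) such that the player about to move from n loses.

Compute win/loss labels from the base case upward. A position with no move is L. Any other position is W if it can reach an L in one move, else L.
n=0: no move → L
n=1: can move to 0, which is L ⇒ W
n=2: can move to 0, which is L ⇒ W
n=3: can move to 0, which is L ⇒ W
n=4: moves to 3(W), 2(W), 1(W); every one is W ⇒ L
n=5: can move to 4, which is L ⇒ W
n=6: can move to 4, which is L ⇒ W
n=7: can move to 4, which is L ⇒ W
n=8: can move to 0, which is L ⇒ W
n=9: moves to 8(W), 7(W), 6(W), 1(W); every one is W ⇒ L
n=10: can move to 9, which is L ⇒ W
n=11: can move to 9, which is L ⇒ W
n=12: can move to 9, which is L ⇒ W
n=13: moves to 12(W), 11(W), 10(W), 5(W); every one is W ⇒ L
n=14: can move to 13, which is L ⇒ W
n=15: can move to 13, which is L ⇒ W
n=16: can move to 13, which is L ⇒ W
n=17: can move to 9, which is L ⇒ W
n=18: moves to 17(W), 16(W), 15(W), 10(W); every one is W ⇒ L
n=19: can move to 18, which is L ⇒ W
n=20: can move to 18, which is L ⇒ W
n=21: can move to 18, which is L ⇒ W
n=22: moves to 21(W), 20(W), 19(W), 14(W); every one is W ⇒ L
n=23: can move to 22, which is L ⇒ W
n=24: can move to 22, which is L ⇒ W
n=25: can move to 22, which is L ⇒ W
n=26: can move to 18, which is L ⇒ W
n=27: moves to 26(W), 25(W), 24(W), 19(W); every one is W ⇒ L
n=28: can move to 27, which is L ⇒ W
n=29: can move to 27, which is L ⇒ W
n=30: can move to 27, which is L ⇒ W
n=31: moves to 30(W), 29(W), 28(W), 23(W); every one is W ⇒ L
n=32: can move to 31, which is L ⇒ W
n=33: can move to 31, which is L ⇒ W
n=34: can move to 31, which is L ⇒ W
n=35: can move to 27, which is L ⇒ W
n=36: moves to 35(W), 34(W), 33(W), 28(W); every one is W ⇒ L
Reading off the rows marked L gives the requested list; there are 9 such values of n.

0, 4, 9, 13, 18, 22, 27, 31, 36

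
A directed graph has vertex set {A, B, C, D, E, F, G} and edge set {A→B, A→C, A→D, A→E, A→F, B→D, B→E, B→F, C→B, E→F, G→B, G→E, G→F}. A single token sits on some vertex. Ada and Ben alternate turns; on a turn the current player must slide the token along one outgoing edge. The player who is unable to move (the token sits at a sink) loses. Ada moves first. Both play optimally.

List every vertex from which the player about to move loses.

Classify positions by backward induction: terminal positions (no move available) are L. From any other position, the mover wins iff some move reaches an L.
Every edge goes from a vertex to one that appears earlier in the order D, F, E, B, G, C, A, so processing vertices in that order labels each vertex after all of its successors.
D: no outgoing edge → L
F: no outgoing edge → L
E: can move to F, which is L ⇒ W
B: can move to F, which is L ⇒ W
G: can move to F, which is L ⇒ W
C: the only move is to B(W), a W ⇒ L
A: can move to C, which is L ⇒ W
Reading off the rows marked L gives the requested list; there are 3 such vertices.

C, D, F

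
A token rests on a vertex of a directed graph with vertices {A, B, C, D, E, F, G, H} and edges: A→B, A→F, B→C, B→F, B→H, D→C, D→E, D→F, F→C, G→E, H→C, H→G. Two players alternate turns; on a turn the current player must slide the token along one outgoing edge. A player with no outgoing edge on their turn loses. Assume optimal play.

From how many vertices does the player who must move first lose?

3

Positions with no move are L. A position that does have a move is losing for the player to move precisely when every available move leads to a winning position for the opponent. Fill in the labels:
Every edge goes from a vertex to one that appears earlier in the order C, E, G, H, F, B, A, D, so processing vertices in that order labels each vertex after all of its successors.
C: no outgoing edge → L
E: no outgoing edge → L
G: →E(L), so W
H: →C(L), so W
F: →C(L), so W
B: →C(L), so W
A: →B(W), F(W) — all W, so L
D: →E(L), so W
The L vertices are A, C, E; that is 3 in all.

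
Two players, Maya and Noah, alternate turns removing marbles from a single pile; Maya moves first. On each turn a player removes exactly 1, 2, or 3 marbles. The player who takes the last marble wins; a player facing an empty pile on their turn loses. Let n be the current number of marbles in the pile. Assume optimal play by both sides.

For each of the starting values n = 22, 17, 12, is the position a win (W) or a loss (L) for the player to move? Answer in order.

Work bottom-up. With no move the player to move loses. Otherwise the position is W if at least one move leads to an L position for the opponent, and L if every move leads to a W.
n=0: no move → L
n=1: can move to 0, which is L ⇒ W
n=2: can move to 0, which is L ⇒ W
n=3: can move to 0, which is L ⇒ W
n=4: moves to 3(W), 2(W), 1(W); every one is W ⇒ L
n=5: can move to 4, which is L ⇒ W
n=6: can move to 4, which is L ⇒ W
n=7: can move to 4, which is L ⇒ W
n=8: moves to 7(W), 6(W), 5(W); every one is W ⇒ L
n=9: can move to 8, which is L ⇒ W
n=10: can move to 8, which is L ⇒ W
n=11: can move to 8, which is L ⇒ W
n=12: moves to 11(W), 10(W), 9(W); every one is W ⇒ L
n=13: can move to 12, which is L ⇒ W
n=14: can move to 12, which is L ⇒ W
n=15: can move to 12, which is L ⇒ W
n=16: moves to 15(W), 14(W), 13(W); every one is W ⇒ L
n=17: can move to 16, which is L ⇒ W
n=18: can move to 16, which is L ⇒ W
n=19: can move to 16, which is L ⇒ W
n=20: moves to 19(W), 18(W), 17(W); every one is W ⇒ L
n=21: can move to 20, which is L ⇒ W
n=22: can move to 20, which is L ⇒ W

22: W, 17: W, 12: L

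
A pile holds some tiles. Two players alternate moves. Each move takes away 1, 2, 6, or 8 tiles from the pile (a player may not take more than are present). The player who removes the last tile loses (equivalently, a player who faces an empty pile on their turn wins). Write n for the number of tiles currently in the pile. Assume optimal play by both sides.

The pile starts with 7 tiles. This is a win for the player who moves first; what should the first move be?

Build the W/L table. Terminal = W. A non-terminal position is W if it has a move to some L; otherwise it is L.
n=0: no move; the opponent has just taken the last tile and therefore loses → W
n=1: L (sole option 0(W) is W)
n=2: W (go to 1, an L position)
n=3: W (go to 1, an L position)
n=4: L (options 3(W), 2(W) are all W)
n=5: W (go to 4, an L position)
n=6: W (go to 4, an L position)
n=7: W (go to 1, an L position)
From 7, the L positions reachable in one move are: 1.

Remove 6, leaving 1.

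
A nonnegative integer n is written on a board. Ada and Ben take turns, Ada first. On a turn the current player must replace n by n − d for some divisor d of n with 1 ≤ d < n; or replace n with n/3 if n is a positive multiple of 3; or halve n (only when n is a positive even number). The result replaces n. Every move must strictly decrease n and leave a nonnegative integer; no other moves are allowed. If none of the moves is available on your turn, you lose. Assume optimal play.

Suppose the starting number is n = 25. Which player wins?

Classify positions by backward induction: terminal positions (no move available) are L. From any other position, the mover wins iff some move reaches an L.
n=0: no move → L
n=1: no move → L
n=2: can move to 1, which is L ⇒ W
n=3: can move to 1, which is L ⇒ W
n=4: moves to 2(W), 3(W); every one is W ⇒ L
n=5: can move to 4, which is L ⇒ W
n=6: can move to 4, which is L ⇒ W
n=7: the only move is to 6(W), a W ⇒ L
n=8: can move to 4, which is L ⇒ W
n=9: moves to 3(W), 6(W), 8(W); every one is W ⇒ L
n=10: can move to 9, which is L ⇒ W
n=11: the only move is to 10(W), a W ⇒ L
n=12: can move to 4, which is L ⇒ W
n=13: the only move is to 12(W), a W ⇒ L
n=14: can move to 7, which is L ⇒ W
n=15: moves to 5(W), 10(W), 12(W), 14(W); every one is W ⇒ L
n=16: can move to 15, which is L ⇒ W
n=17: the only move is to 16(W), a W ⇒ L
n=18: can move to 9, which is L ⇒ W
n=19: the only move is to 18(W), a W ⇒ L
n=20: can move to 15, which is L ⇒ W
n=21: can move to 7, which is L ⇒ W
n=22: can move to 11, which is L ⇒ W
n=23: the only move is to 22(W), a W ⇒ L
n=24: can move to 23, which is L ⇒ W
n=25: moves to 20(W), 24(W); every one is W ⇒ L
The starting position 25 is L: whatever Ada does, the opponent receives a W position.

Ben wins.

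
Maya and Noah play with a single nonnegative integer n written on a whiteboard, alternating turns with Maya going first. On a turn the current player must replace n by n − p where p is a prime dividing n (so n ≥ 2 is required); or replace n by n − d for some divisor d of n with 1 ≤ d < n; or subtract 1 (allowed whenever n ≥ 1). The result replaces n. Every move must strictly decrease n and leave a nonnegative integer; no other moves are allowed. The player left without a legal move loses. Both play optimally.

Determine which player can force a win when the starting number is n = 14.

Noah wins.

Build the W/L table. Terminal = L. A non-terminal position is W if it has a move to some L; otherwise it is L.
n=0: no move → L
n=1: →0(L), so W
n=2: →0(L), so W
n=3: →0(L), so W
n=4: →2(W), 3(W) — all W, so L
n=5: →0(L), so W
n=6: →4(L), so W
n=7: →0(L), so W
n=8: →4(L), so W
n=9: →6(W), 8(W) — all W, so L
n=10: →9(L), so W
n=11: →0(L), so W
n=12: →9(L), so W
n=13: →0(L), so W
n=14: →7(W), 12(W), 13(W) — all W, so L
Every move from 14 reaches a W position, so the mover loses.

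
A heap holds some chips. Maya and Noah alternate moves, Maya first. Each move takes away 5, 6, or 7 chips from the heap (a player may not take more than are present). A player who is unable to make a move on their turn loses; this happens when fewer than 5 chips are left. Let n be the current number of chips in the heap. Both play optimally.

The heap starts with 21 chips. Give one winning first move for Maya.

Remove 5, leaving 16.

Classify positions by backward induction: terminal positions (no move available) are L. From any other position, the mover wins iff some move reaches an L.
n=0: no move → L
n=1: no move → L
n=2: no move → L
n=3: no move → L
n=4: no move → L
n=5: →0(L), so W
n=6: →1(L), so W
n=7: →2(L), so W
n=8: →3(L), so W
n=9: →4(L), so W
n=10: →4(L), so W
n=11: →4(L), so W
n=12: →7(W), 6(W), 5(W) — all W, so L
n=13: →8(W), 7(W), 6(W) — all W, so L
n=14: →9(W), 8(W), 7(W) — all W, so L
n=15: →10(W), 9(W), 8(W) — all W, so L
n=16: →11(W), 10(W), 9(W) — all W, so L
n=17: →12(L), so W
n=18: →13(L), so W
n=19: →14(L), so W
n=20: →15(L), so W
n=21: →16(L), so W
From 21, the L positions reachable in one move are: 16, 15, 14. Any move reaching one of these is winning.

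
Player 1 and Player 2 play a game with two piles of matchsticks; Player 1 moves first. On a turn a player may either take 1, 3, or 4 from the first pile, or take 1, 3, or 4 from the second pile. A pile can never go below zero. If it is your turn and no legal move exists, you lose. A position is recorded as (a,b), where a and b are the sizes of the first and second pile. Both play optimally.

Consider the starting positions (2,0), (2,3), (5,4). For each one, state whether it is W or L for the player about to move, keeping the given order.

Compute win/loss labels from the base case upward. A position with no move is L. Any other position is W if it can reach an L in one move, else L.
No move ever increases a pile, so every position that can arise here has a ≤ 5 and b ≤ 4; it is enough to label the cells with 0 ≤ a ≤ 5 and 0 ≤ b ≤ 4.
Every move lowers a or b (never raises either), so fill the grid row by row in increasing a, and left to right within a row: each cell's successors are then already labelled.
      b=0  b=1  b=2  b=3  b=4
a=0:    L    W    L    W    W
a=1:    W    L    W    L    W
a=2:    L    W    L    W    W
a=3:    W    L    W    L    W
a=4:    W    W    W    W    L
a=5:    W    W    W    W    W
Cells with no legal move (terminal, hence L): (0,0).
The remaining L cells, each justified by listing all of its moves:
(0,2): only reaches (0,1)(W), which is W → L
(1,1): only reaches (0,1)(W), (1,0)(W), all W → L
(1,3): only reaches (0,3)(W), (1,2)(W), (1,0)(W), all W → L
(2,0): only reaches (1,0)(W), which is W → L
(2,2): only reaches (1,2)(W), (2,1)(W), all W → L
(3,1): only reaches (2,1)(W), (0,1)(W), (3,0)(W), all W → L
(3,3): only reaches (2,3)(W), (0,3)(W), (3,2)(W), (3,0)(W), all W → L
(4,4): only reaches (3,4)(W), (1,4)(W), (0,4)(W), (4,3)(W), (4,1)(W), (4,0)(W), all W → L
Every other cell has at least one move into one of the L cells above, so it is W.
(2,0): one of the L cells justified above, so L
(2,3): the move to (1,3) reaches an L cell, so W
(5,4): the move to (4,4) reaches an L cell, so W

(2,0): L, (2,3): W, (5,4): W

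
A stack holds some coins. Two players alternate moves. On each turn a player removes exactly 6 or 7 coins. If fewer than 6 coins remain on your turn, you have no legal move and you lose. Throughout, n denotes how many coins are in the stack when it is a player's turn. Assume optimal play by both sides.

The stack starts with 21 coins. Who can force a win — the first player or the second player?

Build the W/L table. Terminal = L. A non-terminal position is W if it has a move to some L; otherwise it is L.
n=0: no move → L
n=1: no move → L
n=2: no move → L
n=3: no move → L
n=4: no move → L
n=5: no move → L
n=6: →0(L), so W
n=7: →1(L), so W
n=8: →2(L), so W
n=9: →3(L), so W
n=10: →4(L), so W
n=11: →5(L), so W
n=12: →5(L), so W
n=13: →7(W), 6(W) — all W, so L
n=14: →8(W), 7(W) — all W, so L
n=15: →9(W), 8(W) — all W, so L
n=16: →10(W), 9(W) — all W, so L
n=17: →11(W), 10(W) — all W, so L
n=18: →12(W), 11(W) — all W, so L
n=19: →13(L), so W
n=20: →14(L), so W
n=21: →15(L), so W
The starting position 21 is W: the player to move should remove 6, leaving 15, handing over an L position.

The first player wins.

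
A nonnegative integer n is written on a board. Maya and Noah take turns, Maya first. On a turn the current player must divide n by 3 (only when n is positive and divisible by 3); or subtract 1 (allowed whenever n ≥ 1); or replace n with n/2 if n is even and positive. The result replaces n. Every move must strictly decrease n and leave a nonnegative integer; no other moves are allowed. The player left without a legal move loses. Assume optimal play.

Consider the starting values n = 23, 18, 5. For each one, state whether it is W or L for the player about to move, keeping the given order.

23: L, 18: W, 5: L

Use the standard recursion: the mover loses at a terminal position; elsewhere, the mover wins exactly when some move hands the opponent an L position.
n=0: no move → L
n=1: W (go to 0, an L position)
n=2: L (sole option 1(W) is W)
n=3: W (go to 2, an L position)
n=4: W (go to 2, an L position)
n=5: L (sole option 4(W) is W)
n=6: W (go to 2, an L position)
n=7: L (sole option 6(W) is W)
n=8: W (go to 7, an L position)
n=9: L (options 3(W), 8(W) are all W)
n=10: W (go to 5, an L position)
n=11: L (sole option 10(W) is W)
n=12: W (go to 11, an L position)
n=13: L (sole option 12(W) is W)
n=14: W (go to 7, an L position)
n=15: W (go to 5, an L position)
n=16: L (options 8(W), 15(W) are all W)
n=17: W (go to 16, an L position)
n=18: W (go to 9, an L position)
n=19: L (sole option 18(W) is W)
n=20: W (go to 19, an L position)
n=21: W (go to 7, an L position)
n=22: W (go to 11, an L position)
n=23: L (sole option 22(W) is W)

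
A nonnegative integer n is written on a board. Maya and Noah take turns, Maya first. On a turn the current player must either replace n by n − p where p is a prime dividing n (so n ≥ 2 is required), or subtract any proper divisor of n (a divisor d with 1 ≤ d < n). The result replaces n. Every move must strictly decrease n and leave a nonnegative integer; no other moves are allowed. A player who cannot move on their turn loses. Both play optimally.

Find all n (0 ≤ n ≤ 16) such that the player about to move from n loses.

0, 1, 4, 9, 14

Work bottom-up. With no move the player to move loses. Otherwise the position is W if at least one move leads to an L position for the opponent, and L if every move leads to a W.
n=0: no move → L
n=1: no move → L
n=2: W (go to 0, an L position)
n=3: W (go to 0, an L position)
n=4: L (options 2(W), 3(W) are all W)
n=5: W (go to 0, an L position)
n=6: W (go to 4, an L position)
n=7: W (go to 0, an L position)
n=8: W (go to 4, an L position)
n=9: L (options 6(W), 8(W) are all W)
n=10: W (go to 9, an L position)
n=11: W (go to 0, an L position)
n=12: W (go to 9, an L position)
n=13: W (go to 0, an L position)
n=14: L (options 7(W), 12(W), 13(W) are all W)
n=15: W (go to 14, an L position)
n=16: W (go to 14, an L position)
The losing starting values of n are exactly the entries labelled L in this table (5 of them).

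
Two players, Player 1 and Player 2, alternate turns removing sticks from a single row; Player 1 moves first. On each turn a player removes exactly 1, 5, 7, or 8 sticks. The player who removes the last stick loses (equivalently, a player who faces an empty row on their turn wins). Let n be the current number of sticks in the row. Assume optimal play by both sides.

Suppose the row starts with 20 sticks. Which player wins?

Positions with no move are W. A position that does have a move is losing for the player to move precisely when every available move leads to a winning position for the opponent. Fill in the labels:
n=0: no move; the opponent has just taken the last stick and therefore loses → W
n=1: →0(W) only, which is W, so L
n=2: →1(L), so W
n=3: →2(W) only, which is W, so L
n=4: →3(L), so W
n=5: →4(W), 0(W) — all W, so L
n=6: →5(L), so W
n=7: →6(W), 2(W), 0(W) — all W, so L
n=8: →7(L), so W
n=9: →1(L), so W
n=10: →5(L), so W
n=11: →3(L), so W
n=12: →7(L), so W
n=13: →5(L), so W
n=14: →7(L), so W
n=15: →7(L), so W
n=16: →15(W), 11(W), 9(W), 8(W) — all W, so L
n=17: →16(L), so W
n=18: →17(W), 13(W), 11(W), 10(W) — all W, so L
n=19: →18(L), so W
n=20: →19(W), 15(W), 13(W), 12(W) — all W, so L
The starting position 20 is L: whatever Player 1 does, the opponent receives a W position.

Player 2 wins.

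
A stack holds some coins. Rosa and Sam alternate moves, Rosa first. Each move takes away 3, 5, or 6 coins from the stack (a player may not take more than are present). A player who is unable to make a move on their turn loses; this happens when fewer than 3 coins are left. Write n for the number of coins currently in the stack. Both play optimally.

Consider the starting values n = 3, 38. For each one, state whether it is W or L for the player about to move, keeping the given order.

Positions with no move are L. A position that does have a move is losing for the player to move precisely when every available move leads to a winning position for the opponent. Fill in the labels:
n=0: no move → L
n=1: no move → L
n=2: no move → L
n=3: W (go to 0, an L position)
n=4: W (go to 1, an L position)
n=5: W (go to 2, an L position)
n=6: W (go to 1, an L position)
n=7: W (go to 2, an L position)
n=8: W (go to 2, an L position)
n=9: L (options 6(W), 4(W), 3(W) are all W)
n=10: L (options 7(W), 5(W), 4(W) are all W)
n=11: L (options 8(W), 6(W), 5(W) are all W)
n=12: W (go to 9, an L position)
n=13: W (go to 10, an L position)
n=14: W (go to 11, an L position)
n=15: W (go to 10, an L position)
n=16: W (go to 11, an L position)
n=17: W (go to 11, an L position)
n=18: L (options 15(W), 13(W), 12(W) are all W)
n=19: L (options 16(W), 14(W), 13(W) are all W)
n=20: L (options 17(W), 15(W), 14(W) are all W)
n=21: W (go to 18, an L position)
n=22: W (go to 19, an L position)
n=23: W (go to 20, an L position)
n=24: W (go to 19, an L position)
n=25: W (go to 20, an L position)
n=26: W (go to 20, an L position)
n=27: L (options 24(W), 22(W), 21(W) are all W)
n=28: L (options 25(W), 23(W), 22(W) are all W)
n=29: L (options 26(W), 24(W), 23(W) are all W)
n=30: W (go to 27, an L position)
n=31: W (go to 28, an L position)
n=32: W (go to 29, an L position)
n=33: W (go to 28, an L position)
n=34: W (go to 29, an L position)
n=35: W (go to 29, an L position)
n=36: L (options 33(W), 31(W), 30(W) are all W)
n=37: L (options 34(W), 32(W), 31(W) are all W)
n=38: L (options 35(W), 33(W), 32(W) are all W)

3: W, 38: L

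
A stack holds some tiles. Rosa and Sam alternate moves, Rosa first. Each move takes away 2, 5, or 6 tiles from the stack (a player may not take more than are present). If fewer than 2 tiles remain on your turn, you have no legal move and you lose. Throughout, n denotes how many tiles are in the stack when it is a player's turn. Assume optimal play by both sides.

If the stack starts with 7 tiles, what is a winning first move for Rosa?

Classify positions by backward induction: terminal positions (no move available) are L. From any other position, the mover wins iff some move reaches an L.
n=0: no move → L
n=1: no move → L
n=2: →0(L), so W
n=3: →1(L), so W
n=4: →2(W) only, which is W, so L
n=5: →0(L), so W
n=6: →4(L), so W
n=7: →1(L), so W
From 7, the L positions reachable in one move are: 1.

Remove 6, leaving 1.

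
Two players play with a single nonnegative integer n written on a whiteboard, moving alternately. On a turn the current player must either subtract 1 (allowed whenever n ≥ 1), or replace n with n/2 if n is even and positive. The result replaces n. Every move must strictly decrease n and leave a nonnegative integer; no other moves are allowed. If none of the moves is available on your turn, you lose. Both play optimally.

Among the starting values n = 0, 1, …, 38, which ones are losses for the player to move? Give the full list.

0, 2, 5, 7, 9, 11, 13, 15, 17, 19, 21, 23, 25, 27, 29, 31, 33, 35, 37

Use the standard recursion: the mover loses at a terminal position; elsewhere, the mover wins exactly when some move hands the opponent an L position.
n=0: no move → L
n=1: W (go to 0, an L position)
n=2: L (sole option 1(W) is W)
n=3: W (go to 2, an L position)
n=4: W (go to 2, an L position)
n=5: L (sole option 4(W) is W)
n=6: W (go to 5, an L position)
n=7: L (sole option 6(W) is W)
n=8: W (go to 7, an L position)
n=9: L (sole option 8(W) is W)
n=10: W (go to 5, an L position)
n=11: L (sole option 10(W) is W)
n=12: W (go to 11, an L position)
n=13: L (sole option 12(W) is W)
n=14: W (go to 7, an L position)
n=15: L (sole option 14(W) is W)
n=16: W (go to 15, an L position)
n=17: L (sole option 16(W) is W)
n=18: W (go to 9, an L position)
n=19: L (sole option 18(W) is W)
n=20: W (go to 19, an L position)
n=21: L (sole option 20(W) is W)
n=22: W (go to 11, an L position)
n=23: L (sole option 22(W) is W)
n=24: W (go to 23, an L position)
n=25: L (sole option 24(W) is W)
n=26: W (go to 13, an L position)
n=27: L (sole option 26(W) is W)
n=28: W (go to 27, an L position)
n=29: L (sole option 28(W) is W)
n=30: W (go to 15, an L position)
n=31: L (sole option 30(W) is W)
n=32: W (go to 31, an L position)
n=33: L (sole option 32(W) is W)
n=34: W (go to 17, an L position)
n=35: L (sole option 34(W) is W)
n=36: W (go to 35, an L position)
n=37: L (sole option 36(W) is W)
n=38: W (go to 19, an L position)
The losing starting values of n are exactly the entries labelled L in this table (19 of them).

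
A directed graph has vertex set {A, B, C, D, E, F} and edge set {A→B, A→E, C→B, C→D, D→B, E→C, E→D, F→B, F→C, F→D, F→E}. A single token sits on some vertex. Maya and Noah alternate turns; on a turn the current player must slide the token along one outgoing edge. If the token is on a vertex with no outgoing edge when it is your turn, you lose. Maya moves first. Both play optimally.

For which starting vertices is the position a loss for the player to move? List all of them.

Compute win/loss labels from the base case upward. A position with no move is L. Any other position is W if it can reach an L in one move, else L.
Every edge goes from a vertex to one that appears earlier in the order B, D, C, E, F, A, so processing vertices in that order labels each vertex after all of its successors.
B: no outgoing edge → L
D: W (go to B, an L position)
C: W (go to B, an L position)
E: L (options C(W), D(W) are all W)
F: W (go to E, an L position)
A: W (go to E, an L position)
The losing starting vertices are exactly the entries labelled L in this table (2 of them).

B, E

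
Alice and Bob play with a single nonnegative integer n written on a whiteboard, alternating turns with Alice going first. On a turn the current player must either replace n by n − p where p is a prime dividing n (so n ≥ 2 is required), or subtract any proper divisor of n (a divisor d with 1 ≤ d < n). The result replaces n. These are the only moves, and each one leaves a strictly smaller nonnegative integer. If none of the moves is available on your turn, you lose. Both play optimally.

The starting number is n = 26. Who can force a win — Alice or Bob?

Bob wins.

Label each position W (a win for the player to move) or L (a loss). A position with no legal move is L; any other position is W exactly when some move reaches an L, and L when every move reaches a W.
n=0: no move → L
n=1: no move → L
n=2: W (go to 0, an L position)
n=3: W (go to 0, an L position)
n=4: L (options 2(W), 3(W) are all W)
n=5: W (go to 0, an L position)
n=6: W (go to 4, an L position)
n=7: W (go to 0, an L position)
n=8: W (go to 4, an L position)
n=9: L (options 6(W), 8(W) are all W)
n=10: W (go to 9, an L position)
n=11: W (go to 0, an L position)
n=12: W (go to 9, an L position)
n=13: W (go to 0, an L position)
n=14: L (options 7(W), 12(W), 13(W) are all W)
n=15: W (go to 14, an L position)
n=16: W (go to 14, an L position)
n=17: W (go to 0, an L position)
n=18: W (go to 9, an L position)
n=19: W (go to 0, an L position)
n=20: L (options 10(W), 15(W), 16(W), 18(W), 19(W) are all W)
n=21: W (go to 14, an L position)
n=22: W (go to 20, an L position)
n=23: W (go to 0, an L position)
n=24: W (go to 20, an L position)
n=25: W (go to 20, an L position)
n=26: L (options 13(W), 24(W), 25(W) are all W)
Every move from 26 reaches a W position, so the mover loses.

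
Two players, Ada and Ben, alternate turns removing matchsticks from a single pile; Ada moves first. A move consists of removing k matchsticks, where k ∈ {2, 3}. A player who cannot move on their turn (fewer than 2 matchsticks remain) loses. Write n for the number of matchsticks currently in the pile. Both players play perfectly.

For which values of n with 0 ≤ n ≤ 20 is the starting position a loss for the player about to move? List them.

0, 1, 5, 6, 10, 11, 15, 16, 20

Build the W/L table. Terminal = L. A non-terminal position is W if it has a move to some L; otherwise it is L.
n=0: no move → L
n=1: no move → L
n=2: can move to 0, which is L ⇒ W
n=3: can move to 1, which is L ⇒ W
n=4: can move to 1, which is L ⇒ W
n=5: moves to 3(W), 2(W); every one is W ⇒ L
n=6: moves to 4(W), 3(W); every one is W ⇒ L
n=7: can move to 5, which is L ⇒ W
n=8: can move to 6, which is L ⇒ W
n=9: can move to 6, which is L ⇒ W
n=10: moves to 8(W), 7(W); every one is W ⇒ L
n=11: moves to 9(W), 8(W); every one is W ⇒ L
n=12: can move to 10, which is L ⇒ W
n=13: can move to 11, which is L ⇒ W
n=14: can move to 11, which is L ⇒ W
n=15: moves to 13(W), 12(W); every one is W ⇒ L
n=16: moves to 14(W), 13(W); every one is W ⇒ L
n=17: can move to 15, which is L ⇒ W
n=18: can move to 16, which is L ⇒ W
n=19: can move to 16, which is L ⇒ W
n=20: moves to 18(W), 17(W); every one is W ⇒ L
The losing starting values of n are exactly the entries labelled L in this table (9 of them).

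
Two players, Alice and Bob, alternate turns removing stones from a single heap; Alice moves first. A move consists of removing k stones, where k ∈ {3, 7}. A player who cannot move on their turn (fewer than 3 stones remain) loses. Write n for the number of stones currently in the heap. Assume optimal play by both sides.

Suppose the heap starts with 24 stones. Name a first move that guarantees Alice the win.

Classify positions by backward induction: terminal positions (no move available) are L. From any other position, the mover wins iff some move reaches an L.
n=0: no move → L
n=1: no move → L
n=2: no move → L
n=3: can move to 0, which is L ⇒ W
n=4: can move to 1, which is L ⇒ W
n=5: can move to 2, which is L ⇒ W
n=6: the only move is to 3(W), a W ⇒ L
n=7: can move to 0, which is L ⇒ W
n=8: can move to 1, which is L ⇒ W
n=9: can move to 6, which is L ⇒ W
n=10: moves to 7(W), 3(W); every one is W ⇒ L
n=11: moves to 8(W), 4(W); every one is W ⇒ L
n=12: moves to 9(W), 5(W); every one is W ⇒ L
n=13: can move to 10, which is L ⇒ W
n=14: can move to 11, which is L ⇒ W
n=15: can move to 12, which is L ⇒ W
n=16: moves to 13(W), 9(W); every one is W ⇒ L
n=17: can move to 10, which is L ⇒ W
n=18: can move to 11, which is L ⇒ W
n=19: can move to 16, which is L ⇒ W
n=20: moves to 17(W), 13(W); every one is W ⇒ L
n=21: moves to 18(W), 14(W); every one is W ⇒ L
n=22: moves to 19(W), 15(W); every one is W ⇒ L
n=23: can move to 20, which is L ⇒ W
n=24: can move to 21, which is L ⇒ W
From 24, the L positions reachable in one move are: 21.

Remove 3, leaving 21.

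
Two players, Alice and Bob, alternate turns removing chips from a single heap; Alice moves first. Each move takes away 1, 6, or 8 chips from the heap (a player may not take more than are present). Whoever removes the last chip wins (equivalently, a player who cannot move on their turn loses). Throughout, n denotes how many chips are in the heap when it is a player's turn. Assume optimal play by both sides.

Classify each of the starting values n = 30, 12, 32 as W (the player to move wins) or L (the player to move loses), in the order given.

Positions with no move are L. A position that does have a move is losing for the player to move precisely when every available move leads to a winning position for the opponent. Fill in the labels:
n=0: no move → L
n=1: →0(L), so W
n=2: →1(W) only, which is W, so L
n=3: →2(L), so W
n=4: →3(W) only, which is W, so L
n=5: →4(L), so W
n=6: →0(L), so W
n=7: →6(W), 1(W) — all W, so L
n=8: →7(L), so W
n=9: →8(W), 3(W), 1(W) — all W, so L
n=10: →9(L), so W
n=11: →10(W), 5(W), 3(W) — all W, so L
n=12: →11(L), so W
n=13: →7(L), so W
n=14: →13(W), 8(W), 6(W) — all W, so L
n=15: →14(L), so W
n=16: →15(W), 10(W), 8(W) — all W, so L
n=17: →16(L), so W
n=18: →17(W), 12(W), 10(W) — all W, so L
n=19: →18(L), so W
n=20: →14(L), so W
n=21: →20(W), 15(W), 13(W) — all W, so L
n=22: →21(L), so W
n=23: →22(W), 17(W), 15(W) — all W, so L
n=24: →23(L), so W
n=25: →24(W), 19(W), 17(W) — all W, so L
n=26: →25(L), so W
n=27: →21(L), so W
n=28: →27(W), 22(W), 20(W) — all W, so L
n=29: →28(L), so W
n=30: →29(W), 24(W), 22(W) — all W, so L
n=31: →30(L), so W
n=32: →31(W), 26(W), 24(W) — all W, so L

30: L, 12: W, 32: L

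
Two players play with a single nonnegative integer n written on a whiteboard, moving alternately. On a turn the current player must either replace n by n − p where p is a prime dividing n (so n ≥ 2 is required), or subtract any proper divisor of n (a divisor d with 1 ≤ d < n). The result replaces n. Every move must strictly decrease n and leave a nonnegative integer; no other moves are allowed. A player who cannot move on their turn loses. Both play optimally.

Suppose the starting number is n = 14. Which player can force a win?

The second player wins.

Work bottom-up. With no move the player to move loses. Otherwise the position is W if at least one move leads to an L position for the opponent, and L if every move leads to a W.
n=0: no move → L
n=1: no move → L
n=2: reaches L-position 0 → W
n=3: reaches L-position 0 → W
n=4: only reaches 2(W), 3(W), all W → L
n=5: reaches L-position 0 → W
n=6: reaches L-position 4 → W
n=7: reaches L-position 0 → W
n=8: reaches L-position 4 → W
n=9: only reaches 6(W), 8(W), all W → L
n=10: reaches L-position 9 → W
n=11: reaches L-position 0 → W
n=12: reaches L-position 9 → W
n=13: reaches L-position 0 → W
n=14: only reaches 7(W), 12(W), 13(W), all W → L
Every move from 14 reaches a W position, so the mover loses.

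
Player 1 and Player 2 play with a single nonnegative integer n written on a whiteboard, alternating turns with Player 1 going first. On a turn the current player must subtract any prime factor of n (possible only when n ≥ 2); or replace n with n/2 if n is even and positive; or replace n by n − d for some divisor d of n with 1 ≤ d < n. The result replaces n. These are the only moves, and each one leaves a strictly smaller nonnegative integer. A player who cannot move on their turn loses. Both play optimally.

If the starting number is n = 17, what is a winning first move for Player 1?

Move to 0.

Classify positions by backward induction: terminal positions (no move available) are L. From any other position, the mover wins iff some move reaches an L.
n=0: no move → L
n=1: no move → L
n=2: →0(L), so W
n=3: →0(L), so W
n=4: →2(W), 3(W) — all W, so L
n=5: →0(L), so W
n=6: →4(L), so W
n=7: →0(L), so W
n=8: →4(L), so W
n=9: →6(W), 8(W) — all W, so L
n=10: →9(L), so W
n=11: →0(L), so W
n=12: →9(L), so W
n=13: →0(L), so W
n=14: →7(W), 12(W), 13(W) — all W, so L
n=15: →14(L), so W
n=16: →14(L), so W
n=17: →0(L), so W
From 17, the L positions reachable in one move are: 0.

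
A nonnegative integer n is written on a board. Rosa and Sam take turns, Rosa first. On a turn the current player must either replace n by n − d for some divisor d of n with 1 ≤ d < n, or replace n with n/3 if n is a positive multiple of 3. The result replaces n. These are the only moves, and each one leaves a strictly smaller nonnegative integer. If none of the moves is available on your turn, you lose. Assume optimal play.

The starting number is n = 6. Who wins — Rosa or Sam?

Rosa wins.

Compute win/loss labels from the base case upward. A position with no move is L. Any other position is W if it can reach an L in one move, else L.
n=0: no move → L
n=1: no move → L
n=2: →1(L), so W
n=3: →1(L), so W
n=4: →2(W), 3(W) — all W, so L
n=5: →4(L), so W
n=6: →4(L), so W
From 6 Rosa can move to 4, reaching an L position.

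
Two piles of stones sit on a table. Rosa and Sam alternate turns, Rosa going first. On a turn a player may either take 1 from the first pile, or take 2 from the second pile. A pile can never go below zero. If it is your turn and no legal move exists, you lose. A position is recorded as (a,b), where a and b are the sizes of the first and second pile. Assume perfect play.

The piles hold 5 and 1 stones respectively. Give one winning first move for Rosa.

Classify positions by backward induction: terminal positions (no move available) are L. From any other position, the mover wins iff some move reaches an L.
No move ever increases a pile, so every position that can arise here has a ≤ 5 and b ≤ 1; it is enough to label the cells with 0 ≤ a ≤ 5 and 0 ≤ b ≤ 1.
Every move lowers a or b (never raises either), so fill the grid row by row in increasing a, and left to right within a row: each cell's successors are then already labelled.
      b=0  b=1
a=0:    L    L
a=1:    W    W
a=2:    L    L
a=3:    W    W
a=4:    L    L
a=5:    W    W
Cells with no legal move (terminal, hence L): (0,0), (0,1).
The remaining L cells, each justified by listing all of its moves:
(2,0): →(1,0)(W) only, which is W, so L
(2,1): →(1,1)(W) only, which is W, so L
(4,0): →(3,0)(W) only, which is W, so L
(4,1): →(3,1)(W) only, which is W, so L
Every other cell has at least one move into one of the L cells above, so it is W.
From (5,1), the L positions reachable in one move are: (4,1).

Move to (4,1).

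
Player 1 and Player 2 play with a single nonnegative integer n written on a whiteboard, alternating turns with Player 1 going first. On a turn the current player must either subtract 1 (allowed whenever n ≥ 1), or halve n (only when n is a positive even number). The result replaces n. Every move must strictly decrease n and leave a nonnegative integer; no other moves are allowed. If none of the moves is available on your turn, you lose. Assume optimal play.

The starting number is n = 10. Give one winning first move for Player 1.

Work bottom-up. With no move the player to move loses. Otherwise the position is W if at least one move leads to an L position for the opponent, and L if every move leads to a W.
n=0: no move → L
n=1: →0(L), so W
n=2: →1(W) only, which is W, so L
n=3: →2(L), so W
n=4: →2(L), so W
n=5: →4(W) only, which is W, so L
n=6: →5(L), so W
n=7: →6(W) only, which is W, so L
n=8: →7(L), so W
n=9: →8(W) only, which is W, so L
n=10: →5(L), so W
From 10, the L positions reachable in one move are: 5, 9. Any move reaching one of these is winning.

Move to 5.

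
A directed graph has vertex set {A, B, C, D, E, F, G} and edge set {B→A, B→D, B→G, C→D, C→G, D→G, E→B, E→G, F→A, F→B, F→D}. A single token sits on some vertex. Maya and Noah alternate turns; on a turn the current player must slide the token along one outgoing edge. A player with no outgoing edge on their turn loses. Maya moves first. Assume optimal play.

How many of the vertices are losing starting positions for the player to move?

Label each position W (a win for the player to move) or L (a loss). A position with no legal move is L; any other position is W exactly when some move reaches an L, and L when every move reaches a W.
Every edge goes from a vertex to one that appears earlier in the order A, G, D, B, C, E, F, so processing vertices in that order labels each vertex after all of its successors.
A: no outgoing edge → L
G: no outgoing edge → L
D: →G(L), so W
B: →G(L), so W
C: →G(L), so W
E: →G(L), so W
F: →A(L), so W
The L vertices are A, G; that is 2 in all.

2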